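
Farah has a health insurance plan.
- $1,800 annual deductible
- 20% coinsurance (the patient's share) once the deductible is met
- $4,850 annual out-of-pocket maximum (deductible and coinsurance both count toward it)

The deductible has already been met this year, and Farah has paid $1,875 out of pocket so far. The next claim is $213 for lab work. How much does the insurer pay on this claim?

With the deductible met, the entire $213 is subject to coinsurance.
20% of $213 = $42.60 falls to the patient.
Total out-of-pocket so far would be $1,875 + $42.60 = $1,917.60, below the $4,850 cap — no reduction.
The insurer covers the remainder: $213 − $42.60 = $170.40.

$170.40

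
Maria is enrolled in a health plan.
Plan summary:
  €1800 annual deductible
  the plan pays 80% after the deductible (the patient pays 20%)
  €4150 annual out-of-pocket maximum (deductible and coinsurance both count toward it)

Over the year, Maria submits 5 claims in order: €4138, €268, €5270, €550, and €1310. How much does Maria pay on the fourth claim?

Bill 1, €4138: €1800 to deductible, leaving €2338; patient's 20% is €467.60. Patient owes €2267.60 (running OOP €2267.60).
Bill 2, €268: deductible already satisfied, so patient's share is 20% × €268 = €53.60. Cost to patient: €53.60. OOP to date €2321.20.
Bill 3, €5270: deductible met; 20% of €5270 = €1054. Patient pays €1054; OOP now €3375.20.
Bill 4, €550: deductible met; 20% of €550 = €110. Patient pays €110; OOP now €3485.20.

€110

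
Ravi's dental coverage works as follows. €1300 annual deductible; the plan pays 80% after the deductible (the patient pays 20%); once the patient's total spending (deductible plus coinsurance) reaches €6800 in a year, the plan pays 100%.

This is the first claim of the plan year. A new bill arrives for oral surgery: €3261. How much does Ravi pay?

€1692.20

Nothing has been paid toward the €1300 deductible, so the first €1300 of this charge is applied there.
That leaves €3261 − €1300 = €1961 for coinsurance.
Patient's 20% share of €1961 is €392.20.
So the patient owes €1300 + €392.20 = €1692.20 before any cap.
Total out-of-pocket so far would be €0 + €1692.20 = €1692.20, below the €6800 cap — no reduction.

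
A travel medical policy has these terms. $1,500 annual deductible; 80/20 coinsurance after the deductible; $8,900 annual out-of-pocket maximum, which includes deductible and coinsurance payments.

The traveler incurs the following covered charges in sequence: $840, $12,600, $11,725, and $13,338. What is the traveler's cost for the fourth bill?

$2,667

Claim 1 — $840: entire amount goes to the deductible. Cost to traveler: $840. OOP to date $840.
Claim 2 — $12,600: $660 to deductible, leaving $11,940; coinsurance $11,940 × 20% = $2,388. Cost to traveler: $3,048. OOP to date $3,888.
Claim 3 — $11,725: 20% coinsurance on $11,725 = $2,345. Traveler owes $2,345 (running OOP $6,233).
Claim 4 — $13,338: deductible met; 20% of $13,338 = $2,667.60. Adding that to $6,233 gives $8,900.60, past the $8,900 cap; traveler pays only $8,900 − $6,233 = $2,667.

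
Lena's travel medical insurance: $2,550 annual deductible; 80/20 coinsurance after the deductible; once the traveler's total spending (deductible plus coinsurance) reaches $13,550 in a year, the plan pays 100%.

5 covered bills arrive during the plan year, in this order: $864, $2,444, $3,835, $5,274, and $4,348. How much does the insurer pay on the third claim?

Claim 1 ($864): all of it applies to the deductible. Traveler pays $864; OOP now $864. Plan pays $864 − $864 = $0.
Claim 2 ($2,444): deductible takes $1,686, $758 remains; coinsurance $758 × 20% = $151.60. Cost to traveler: $1,837.60. OOP to date $2,701.60. Plan pays $2,444 − $1,837.60 = $606.40.
Claim 3 ($3,835): deductible met; 20% of $3,835 = $767. Cost to traveler: $767. OOP to date $3,468.60. Plan pays $3,835 − $767 = $3,068.

$3,068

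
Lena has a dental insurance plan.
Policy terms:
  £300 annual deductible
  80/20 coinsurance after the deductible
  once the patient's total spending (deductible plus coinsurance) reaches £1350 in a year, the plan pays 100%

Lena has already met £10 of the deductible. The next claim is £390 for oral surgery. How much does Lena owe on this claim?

£310

Remaining deductible: £300 − £10 = £290.
That leaves £390 − £290 = £100 for coinsurance.
Coinsurance: £100 × 20% = £20.
Patient responsibility before any cap: £290 + £20 = £310.
Year-to-date out-of-pocket becomes £10 + £310 = £320, still under the £1350 maximum, so no cap applies.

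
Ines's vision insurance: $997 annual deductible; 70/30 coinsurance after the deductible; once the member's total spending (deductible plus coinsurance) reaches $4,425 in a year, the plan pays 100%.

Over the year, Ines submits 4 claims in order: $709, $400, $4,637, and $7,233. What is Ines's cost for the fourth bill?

$2,003.30

Bill 1, $709: fully absorbed by the deductible. Member owes $709 (running OOP $709).
Bill 2, $400: $288 to deductible, leaving $112; 30% of $112 = $33.60. Member pays $321.60; OOP now $1,030.60.
Bill 3, $4,637: deductible already satisfied, so member's share is 30% × $4,637 = $1,391.10. Cost to member: $1,391.10. OOP to date $2,421.70.
Bill 4, $7,233: deductible met; 30% of $7,233 = $2,169.90. Adding that to $2,421.70 gives $4,591.60, past the $4,425 cap; member pays only $4,425 − $2,421.70 = $2,003.30.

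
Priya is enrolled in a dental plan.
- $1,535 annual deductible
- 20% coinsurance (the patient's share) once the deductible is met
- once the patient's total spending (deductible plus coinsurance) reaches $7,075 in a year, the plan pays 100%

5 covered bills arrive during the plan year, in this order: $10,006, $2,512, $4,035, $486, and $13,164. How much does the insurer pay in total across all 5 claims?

Claim 1 — $10,006: $1,535 finishes the deductible; $8,471 goes to coinsurance; 20% of $8,471 = $1,694.20. Patient owes $3,229.20 (running OOP $3,229.20). Insurer: $10,006 − $3,229.20 = $6,776.80.
Claim 2 — $2,512: deductible already satisfied, so patient's share is 20% × $2,512 = $502.40. Patient owes $502.40 (running OOP $3,731.60). Insurer: $2,512 − $502.40 = $2,009.60.
Claim 3 — $4,035: deductible already satisfied, so patient's share is 20% × $4,035 = $807. Patient owes $807 (running OOP $4,538.60). Plan pays $4,035 − $807 = $3,228.
Claim 4 — $486: deductible already satisfied, so patient's share is 20% × $486 = $97.20. Patient pays $97.20; OOP now $4,635.80. Plan pays $486 − $97.20 = $388.80.
Claim 5 — $13,164: deductible already satisfied, so patient's share is 20% × $13,164 = $2,632.80. OOP would hit $7,268.60 > $7,075, so the cap limits the patient to $7,075 − $4,635.80 = $2,439.20. Plan pays $13,164 − $2,439.20 = $10,724.80.
Insurer total = bills − patient's total = $30,203 − $7,075 = $23,128.

$23,128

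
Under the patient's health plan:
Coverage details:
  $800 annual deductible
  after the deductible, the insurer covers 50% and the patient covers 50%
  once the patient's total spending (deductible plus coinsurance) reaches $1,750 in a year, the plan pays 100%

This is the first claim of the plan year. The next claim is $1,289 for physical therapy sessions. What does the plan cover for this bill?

The full $800 deductible is still open; $800 of this bill applies to it.
That leaves $1,289 − $800 = $489 for coinsurance.
Coinsurance: $489 × 50% = $244.50.
Patient responsibility before any cap: $800 + $244.50 = $1,044.50.
Cumulative spending $0 + $1,044.50 = $1,044.50 stays under the $1,750 maximum.
Insurer pays the balance: $1,289 − $1,044.50 = $244.50.

$244.50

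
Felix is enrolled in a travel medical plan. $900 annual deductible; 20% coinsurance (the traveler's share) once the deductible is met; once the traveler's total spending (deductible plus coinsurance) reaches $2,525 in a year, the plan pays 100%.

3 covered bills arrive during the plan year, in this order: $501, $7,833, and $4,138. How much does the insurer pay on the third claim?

Bill 1, $501: fully absorbed by the deductible. Traveler owes $501 (running OOP $501). Insurer: $501 − $501 = $0.
Bill 2, $7,833: $399 finishes the deductible; $7,434 goes to coinsurance; 20% of $7,434 = $1,486.80. Traveler pays $1,885.80; OOP now $2,386.80. Plan pays $7,833 − $1,885.80 = $5,947.20.
Bill 3, $4,138: deductible met; 20% of $4,138 = $827.60. Adding that to $2,386.80 gives $3,214.40, past the $2,525 cap; traveler pays only $2,525 − $2,386.80 = $138.20. Plan pays $4,138 − $138.20 = $3,999.80.

$3,999.80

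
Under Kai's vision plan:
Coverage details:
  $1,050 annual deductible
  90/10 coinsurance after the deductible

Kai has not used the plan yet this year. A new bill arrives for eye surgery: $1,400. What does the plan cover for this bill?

The full $1,050 deductible is still open; $1,050 of this bill applies to it.
That leaves $1,400 − $1,050 = $350 for coinsurance.
Member's 10% share of $350 is $35.
Member responsibility: $1,050 + $35 = $1,085.
The plan picks up $1,400 − $1,085 = $315.

$315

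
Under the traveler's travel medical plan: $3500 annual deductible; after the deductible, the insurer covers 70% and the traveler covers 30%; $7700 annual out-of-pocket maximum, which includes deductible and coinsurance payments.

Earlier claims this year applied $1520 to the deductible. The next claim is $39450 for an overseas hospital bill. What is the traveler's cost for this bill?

Remaining deductible: $3500 − $1520 = $1980.
After the $1980 deductible portion, $39450 − $1980 = $37470 is subject to coinsurance.
30% of $37470 = $11241 falls to the traveler.
So the traveler owes $1980 + $11241 = $13221 before any cap.
Adding $13221 to the $1520 already spent would give $14741, which exceeds the $7700 cap; the traveler pays just $7700 − $1520 = $6180.

$6180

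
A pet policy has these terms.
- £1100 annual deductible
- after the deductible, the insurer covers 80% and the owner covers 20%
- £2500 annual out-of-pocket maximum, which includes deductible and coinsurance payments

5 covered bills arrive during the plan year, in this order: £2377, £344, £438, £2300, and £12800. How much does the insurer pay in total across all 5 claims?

£15759

Claim 1 — £2377: £1100 finishes the deductible; £1277 goes to coinsurance; coinsurance £1277 × 20% = £255.40. Owner pays £1355.40; OOP now £1355.40. Plan pays £2377 − £1355.40 = £1021.60.
Claim 2 — £344: 20% coinsurance on £344 = £68.80. Owner pays £68.80; OOP now £1424.20. Plan pays £344 − £68.80 = £275.20.
Claim 3 — £438: deductible met; 20% of £438 = £87.60. Owner pays £87.60; OOP now £1511.80. Plan pays £438 − £87.60 = £350.40.
Claim 4 — £2300: deductible met; 20% of £2300 = £460. Owner owes £460 (running OOP £1971.80). Plan pays £2300 − £460 = £1840.
Claim 5 — £12800: 20% coinsurance on £12800 = £2560. That would push OOP to £4531.80, over the £2500 cap, so owner pays £2500 − £1971.80 = £528.20. Plan pays £12800 − £528.20 = £12271.80.
Insurer total: £1021.60 + £275.20 + £350.40 + £1840 + £12271.80 = £15759.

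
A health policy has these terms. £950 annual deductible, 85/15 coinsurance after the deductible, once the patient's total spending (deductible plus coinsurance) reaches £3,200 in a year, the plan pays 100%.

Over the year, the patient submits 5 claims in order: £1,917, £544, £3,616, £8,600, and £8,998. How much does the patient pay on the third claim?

Claim 1 (£1,917): deductible takes £950, £967 remains; coinsurance £967 × 15% = £145.05. Patient owes £1,095.05 (running OOP £1,095.05).
Claim 2 (£544): 15% coinsurance on £544 = £81.60. Patient pays £81.60; OOP now £1,176.65.
Claim 3 (£3,616): deductible met; 15% of £3,616 = £542.40. Patient owes £542.40 (running OOP £1,719.05).

£542.40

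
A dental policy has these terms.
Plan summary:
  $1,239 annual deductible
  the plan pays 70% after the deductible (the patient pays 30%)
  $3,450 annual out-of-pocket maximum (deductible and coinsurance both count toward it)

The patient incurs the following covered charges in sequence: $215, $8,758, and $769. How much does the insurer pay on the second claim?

Bill 1, $215: entire amount goes to the deductible. Patient owes $215 (running OOP $215). Plan pays $215 − $215 = $0.
Bill 2, $8,758: $1,024 to deductible, leaving $7,734; coinsurance $7,734 × 30% = $2,320.20. Deductible plus coinsurance: $1,024 + $2,320.20 = $3,344.20. OOP would hit $3,559.20 > $3,450, so the cap limits the patient to $3,450 − $215 = $3,235. Plan pays $8,758 − $3,235 = $5,523.

$5,523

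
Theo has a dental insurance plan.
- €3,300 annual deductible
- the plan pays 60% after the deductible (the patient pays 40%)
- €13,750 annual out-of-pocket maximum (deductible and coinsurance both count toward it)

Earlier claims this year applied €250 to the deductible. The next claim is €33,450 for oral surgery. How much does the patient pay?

€250 of the €3,300 deductible is already met, leaving €3,050.
The remaining €30,400 (= €33,450 − €3,050) moves to coinsurance.
Patient's 40% share of €30,400 is €12,160.
Patient responsibility before any cap: €3,050 + €12,160 = €15,210.
Year-to-date out-of-pocket would reach €250 + €15,210 = €15,460, above the €13,750 maximum, so the patient pays only €13,750 − €250 = €13,500.

€13,500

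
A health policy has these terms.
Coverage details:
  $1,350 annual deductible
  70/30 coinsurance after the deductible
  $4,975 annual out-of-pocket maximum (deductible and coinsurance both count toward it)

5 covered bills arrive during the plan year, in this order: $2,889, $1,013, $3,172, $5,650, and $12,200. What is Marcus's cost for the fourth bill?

Claim 1 ($2,889): $1,350 finishes the deductible; $1,539 goes to coinsurance; 30% of $1,539 = $461.70. Patient pays $1,811.70; OOP now $1,811.70.
Claim 2 ($1,013): deductible already satisfied, so patient's share is 30% × $1,013 = $303.90. Patient owes $303.90 (running OOP $2,115.60).
Claim 3 ($3,172): deductible already satisfied, so patient's share is 30% × $3,172 = $951.60. Patient owes $951.60 (running OOP $3,067.20).
Claim 4 ($5,650): deductible met; 30% of $5,650 = $1,695. Patient owes $1,695 (running OOP $4,762.20).

$1,695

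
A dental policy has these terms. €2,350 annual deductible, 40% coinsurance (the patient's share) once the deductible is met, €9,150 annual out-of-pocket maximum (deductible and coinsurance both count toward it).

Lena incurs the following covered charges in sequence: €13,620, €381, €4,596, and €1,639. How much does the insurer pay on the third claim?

#1 (€13,620): €2,350 to deductible, leaving €11,270; patient's 40% is €4,508. Cost to patient: €6,858. OOP to date €6,858. Plan pays €13,620 − €6,858 = €6,762.
#2 (€381): 40% coinsurance on €381 = €152.40. Patient owes €152.40 (running OOP €7,010.40). Plan pays €381 − €152.40 = €228.60.
#3 (€4,596): deductible already satisfied, so patient's share is 40% × €4,596 = €1,838.40. Cost to patient: €1,838.40. OOP to date €8,848.80. Insurer: €4,596 − €1,838.40 = €2,757.60.

€2,757.60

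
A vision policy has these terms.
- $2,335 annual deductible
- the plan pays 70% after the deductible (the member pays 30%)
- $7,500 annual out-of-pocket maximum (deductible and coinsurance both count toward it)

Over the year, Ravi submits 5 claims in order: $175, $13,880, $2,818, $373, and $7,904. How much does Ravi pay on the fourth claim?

Claim 1 ($175): fully absorbed by the deductible. Member pays $175; OOP now $175.
Claim 2 ($13,880): deductible takes $2,160, $11,720 remains; coinsurance $11,720 × 30% = $3,516. Member owes $5,676 (running OOP $5,851).
Claim 3 ($2,818): deductible already satisfied, so member's share is 30% × $2,818 = $845.40. Member owes $845.40 (running OOP $6,696.40).
Claim 4 ($373): 30% coinsurance on $373 = $111.90. Cost to member: $111.90. OOP to date $6,808.30.

$111.90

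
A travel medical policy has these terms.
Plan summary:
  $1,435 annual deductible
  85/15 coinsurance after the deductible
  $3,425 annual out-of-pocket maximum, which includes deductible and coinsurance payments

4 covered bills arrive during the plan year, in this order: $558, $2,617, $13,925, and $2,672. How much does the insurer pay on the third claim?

$12,196

Claim 1 — $558: fully absorbed by the deductible. Traveler owes $558 (running OOP $558). Plan pays $558 − $558 = $0.
Claim 2 — $2,617: $877 finishes the deductible; $1,740 goes to coinsurance; 15% of $1,740 = $261. Cost to traveler: $1,138. OOP to date $1,696. Plan pays $2,617 − $1,138 = $1,479.
Claim 3 — $13,925: deductible already satisfied, so traveler's share is 15% × $13,925 = $2,088.75. That would push OOP to $3,784.75, over the $3,425 cap, so traveler pays $3,425 − $1,696 = $1,729. Insurer: $13,925 − $1,729 = $12,196.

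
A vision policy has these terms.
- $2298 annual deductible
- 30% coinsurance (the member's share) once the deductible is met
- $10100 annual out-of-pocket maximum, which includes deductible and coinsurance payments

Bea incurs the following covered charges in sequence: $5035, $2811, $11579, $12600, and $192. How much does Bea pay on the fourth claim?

$2663.90

Bill 1, $5035: $2298 to deductible, leaving $2737; 30% of $2737 = $821.10. Member owes $3119.10 (running OOP $3119.10).
Bill 2, $2811: 30% coinsurance on $2811 = $843.30. Cost to member: $843.30. OOP to date $3962.40.
Bill 3, $11579: 30% coinsurance on $11579 = $3473.70. Cost to member: $3473.70. OOP to date $7436.10.
Bill 4, $12600: deductible met; 30% of $12600 = $3780. Adding that to $7436.10 gives $11216.10, past the $10100 cap; member pays only $10100 − $7436.10 = $2663.90.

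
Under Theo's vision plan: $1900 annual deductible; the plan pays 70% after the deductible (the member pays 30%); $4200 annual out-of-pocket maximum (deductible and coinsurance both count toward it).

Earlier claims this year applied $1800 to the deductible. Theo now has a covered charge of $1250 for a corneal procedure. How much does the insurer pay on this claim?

$805

$1800 of the $1900 deductible is already met, leaving $100.
After the $100 deductible portion, $1250 − $100 = $1150 is subject to coinsurance.
Coinsurance: $1150 × 30% = $345.
Member responsibility before any cap: $100 + $345 = $445.
Cumulative spending $1800 + $445 = $2245 stays under the $4200 maximum.
The plan picks up $1250 − $445 = $805.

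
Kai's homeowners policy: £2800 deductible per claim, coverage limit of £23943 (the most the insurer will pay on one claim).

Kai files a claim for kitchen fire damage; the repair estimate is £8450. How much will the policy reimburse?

£5650

Subtract the deductible: £8450 − £2800 = £5650.
That's under the £23943 cap, so the insurer reimburses the full £5650.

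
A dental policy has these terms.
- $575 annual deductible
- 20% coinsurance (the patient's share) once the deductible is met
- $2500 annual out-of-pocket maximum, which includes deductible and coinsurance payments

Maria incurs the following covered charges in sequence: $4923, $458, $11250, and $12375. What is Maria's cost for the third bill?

$963.80

Bill 1, $4923: $575 to deductible, leaving $4348; coinsurance $4348 × 20% = $869.60. Patient pays $1444.60; OOP now $1444.60.
Bill 2, $458: 20% coinsurance on $458 = $91.60. Cost to patient: $91.60. OOP to date $1536.20.
Bill 3, $11250: deductible met; 20% of $11250 = $2250. OOP would hit $3786.20 > $2500, so the cap limits the patient to $2500 − $1536.20 = $963.80.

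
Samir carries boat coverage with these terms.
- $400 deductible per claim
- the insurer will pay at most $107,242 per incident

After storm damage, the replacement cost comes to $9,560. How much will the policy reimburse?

After the deductible, $9,560 − $400 = $9,160 remains.
$9,160 ≤ $107,242, so the limit doesn't bind; insurer pays $9,160.

$9,160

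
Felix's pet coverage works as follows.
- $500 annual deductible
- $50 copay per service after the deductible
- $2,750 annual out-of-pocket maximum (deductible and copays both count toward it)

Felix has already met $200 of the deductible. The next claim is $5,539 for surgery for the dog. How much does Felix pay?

$350

Deductible still to meet: $500 − $200 = $300.
The remaining $5,239 (= $5,539 − $300) moves to the copay.
Copay on this service: $50.
So the owner owes $300 + $50 = $350 before any cap.
Cumulative spending $200 + $350 = $550 stays under the $2,750 maximum.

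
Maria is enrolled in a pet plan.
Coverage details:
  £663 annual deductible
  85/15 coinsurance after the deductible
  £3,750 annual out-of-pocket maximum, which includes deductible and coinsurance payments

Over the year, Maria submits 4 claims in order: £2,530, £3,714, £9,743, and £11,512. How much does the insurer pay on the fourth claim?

Bill 1, £2,530: £663 to deductible, leaving £1,867; 15% of £1,867 = £280.05. Cost to owner: £943.05. OOP to date £943.05. Insurer: £2,530 − £943.05 = £1,586.95.
Bill 2, £3,714: deductible already satisfied, so owner's share is 15% × £3,714 = £557.10. Owner pays £557.10; OOP now £1,500.15. Insurer: £3,714 − £557.10 = £3,156.90.
Bill 3, £9,743: deductible already satisfied, so owner's share is 15% × £9,743 = £1,461.45. Cost to owner: £1,461.45. OOP to date £2,961.60. Plan pays £9,743 − £1,461.45 = £8,281.55.
Bill 4, £11,512: deductible met; 15% of £11,512 = £1,726.80. Adding that to £2,961.60 gives £4,688.40, past the £3,750 cap; owner pays only £3,750 − £2,961.60 = £788.40. Plan pays £11,512 − £788.40 = £10,723.60.

£10,723.60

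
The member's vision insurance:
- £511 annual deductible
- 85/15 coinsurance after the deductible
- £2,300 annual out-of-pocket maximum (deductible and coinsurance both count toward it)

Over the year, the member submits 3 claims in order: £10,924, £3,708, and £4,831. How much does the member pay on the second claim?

£227.05

#1 (£10,924): £511 finishes the deductible; £10,413 goes to coinsurance; member's 15% is £1,561.95. Member owes £2,072.95 (running OOP £2,072.95).
#2 (£3,708): deductible met; 15% of £3,708 = £556.20. That would push OOP to £2,629.15, over the £2,300 cap, so member pays £2,300 − £2,072.95 = £227.05.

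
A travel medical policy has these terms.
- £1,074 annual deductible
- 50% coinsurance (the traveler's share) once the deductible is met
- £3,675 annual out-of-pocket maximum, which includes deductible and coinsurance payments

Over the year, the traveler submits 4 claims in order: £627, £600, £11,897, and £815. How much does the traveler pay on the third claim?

£2,524.50

#1 (£627): fully absorbed by the deductible. Traveler owes £627 (running OOP £627).
#2 (£600): £447 finishes the deductible; £153 goes to coinsurance; coinsurance £153 × 50% = £76.50. Cost to traveler: £523.50. OOP to date £1,150.50.
#3 (£11,897): deductible already satisfied, so traveler's share is 50% × £11,897 = £5,948.50. Adding that to £1,150.50 gives £7,099, past the £3,675 cap; traveler pays only £3,675 − £1,150.50 = £2,524.50.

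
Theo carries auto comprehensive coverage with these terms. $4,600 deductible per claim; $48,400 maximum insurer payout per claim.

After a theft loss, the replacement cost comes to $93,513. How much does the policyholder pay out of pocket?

$45,113

Subtract the deductible: $93,513 − $4,600 = $88,913.
$88,913 exceeds the $48,400 limit, so the insurer pays the limit: $48,400.
Out of pocket: $93,513 − $48,400 = $45,113.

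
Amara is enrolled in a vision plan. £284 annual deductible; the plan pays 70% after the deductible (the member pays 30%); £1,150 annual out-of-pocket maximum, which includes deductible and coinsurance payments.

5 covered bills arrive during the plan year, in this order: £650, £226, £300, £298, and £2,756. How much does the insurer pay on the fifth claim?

£2,247

Claim 1 (£650): £284 finishes the deductible; £366 goes to coinsurance; 30% of £366 = £109.80. Member owes £393.80 (running OOP £393.80). Plan pays £650 − £393.80 = £256.20.
Claim 2 (£226): deductible met; 30% of £226 = £67.80. Member pays £67.80; OOP now £461.60. Insurer: £226 − £67.80 = £158.20.
Claim 3 (£300): deductible met; 30% of £300 = £90. Cost to member: £90. OOP to date £551.60. Plan pays £300 − £90 = £210.
Claim 4 (£298): 30% coinsurance on £298 = £89.40. Cost to member: £89.40. OOP to date £641. Insurer: £298 − £89.40 = £208.60.
Claim 5 (£2,756): deductible met; 30% of £2,756 = £826.80. OOP would hit £1,467.80 > £1,150, so the cap limits the member to £1,150 − £641 = £509. Plan pays £2,756 − £509 = £2,247.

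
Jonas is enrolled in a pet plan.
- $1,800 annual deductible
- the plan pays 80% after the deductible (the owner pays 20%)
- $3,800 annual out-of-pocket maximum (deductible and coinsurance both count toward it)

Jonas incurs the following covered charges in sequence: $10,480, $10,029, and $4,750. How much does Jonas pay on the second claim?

Bill 1, $10,480: $1,800 to deductible, leaving $8,680; owner's 20% is $1,736. Owner pays $3,536; OOP now $3,536.
Bill 2, $10,029: deductible already satisfied, so owner's share is 20% × $10,029 = $2,005.80. That would push OOP to $5,541.80, over the $3,800 cap, so owner pays $3,800 − $3,536 = $264.

$264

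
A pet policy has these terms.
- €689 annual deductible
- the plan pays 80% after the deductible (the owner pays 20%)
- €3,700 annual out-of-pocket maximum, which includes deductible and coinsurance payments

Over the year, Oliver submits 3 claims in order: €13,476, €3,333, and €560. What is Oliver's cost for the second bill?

Claim 1 (€13,476): deductible takes €689, €12,787 remains; owner's 20% is €2,557.40. Owner pays €3,246.40; OOP now €3,246.40.
Claim 2 (€3,333): 20% coinsurance on €3,333 = €666.60. That would push OOP to €3,913, over the €3,700 cap, so owner pays €3,700 − €3,246.40 = €453.60.

€453.60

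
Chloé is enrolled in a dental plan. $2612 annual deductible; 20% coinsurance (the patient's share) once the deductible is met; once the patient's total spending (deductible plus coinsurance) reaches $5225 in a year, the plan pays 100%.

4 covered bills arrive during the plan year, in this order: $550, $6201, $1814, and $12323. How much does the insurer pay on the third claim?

$1451.20

Claim 1 — $550: fully absorbed by the deductible. Patient pays $550; OOP now $550. Insurer: $550 − $550 = $0.
Claim 2 — $6201: $2062 finishes the deductible; $4139 goes to coinsurance; 20% of $4139 = $827.80. Patient owes $2889.80 (running OOP $3439.80). Insurer: $6201 − $2889.80 = $3311.20.
Claim 3 — $1814: deductible met; 20% of $1814 = $362.80. Patient owes $362.80 (running OOP $3802.60). Insurer: $1814 − $362.80 = $1451.20.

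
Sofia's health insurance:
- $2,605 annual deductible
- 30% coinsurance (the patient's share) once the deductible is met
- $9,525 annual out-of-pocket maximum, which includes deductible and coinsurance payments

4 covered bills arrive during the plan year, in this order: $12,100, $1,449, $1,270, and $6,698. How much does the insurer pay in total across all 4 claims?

Bill 1, $12,100: $2,605 to deductible, leaving $9,495; patient's 30% is $2,848.50. Patient pays $5,453.50; OOP now $5,453.50. Plan pays $12,100 − $5,453.50 = $6,646.50.
Bill 2, $1,449: deductible already satisfied, so patient's share is 30% × $1,449 = $434.70. Cost to patient: $434.70. OOP to date $5,888.20. Plan pays $1,449 − $434.70 = $1,014.30.
Bill 3, $1,270: deductible already satisfied, so patient's share is 30% × $1,270 = $381. Patient pays $381; OOP now $6,269.20. Insurer: $1,270 − $381 = $889.
Bill 4, $6,698: 30% coinsurance on $6,698 = $2,009.40. Cost to patient: $2,009.40. OOP to date $8,278.60. Insurer: $6,698 − $2,009.40 = $4,688.60.
Insurer total = bills − patient's total = $21,517 − $8,278.60 = $13,238.40.

$13,238.40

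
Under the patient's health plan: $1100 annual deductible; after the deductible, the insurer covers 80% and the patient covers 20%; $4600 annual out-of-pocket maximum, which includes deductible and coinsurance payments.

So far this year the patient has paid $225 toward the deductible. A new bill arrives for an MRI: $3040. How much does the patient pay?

$225 of the $1100 deductible is already met, leaving $875.
After the $875 deductible portion, $3040 − $875 = $2165 is subject to coinsurance.
20% of $2165 = $433 falls to the patient.
That puts the patient's cost at $875 + $433 = $1308 before any cap.
Year-to-date out-of-pocket becomes $225 + $1308 = $1533, still under the $4600 maximum, so no cap applies.

$1308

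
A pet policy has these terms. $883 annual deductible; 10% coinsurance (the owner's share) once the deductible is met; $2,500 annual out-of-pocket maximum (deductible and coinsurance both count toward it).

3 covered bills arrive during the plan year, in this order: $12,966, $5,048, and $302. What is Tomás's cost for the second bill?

Claim 1 ($12,966): $883 finishes the deductible; $12,083 goes to coinsurance; 10% of $12,083 = $1,208.30. Owner owes $2,091.30 (running OOP $2,091.30).
Claim 2 ($5,048): deductible already satisfied, so owner's share is 10% × $5,048 = $504.80. That would push OOP to $2,596.10, over the $2,500 cap, so owner pays $2,500 − $2,091.30 = $408.70.

$408.70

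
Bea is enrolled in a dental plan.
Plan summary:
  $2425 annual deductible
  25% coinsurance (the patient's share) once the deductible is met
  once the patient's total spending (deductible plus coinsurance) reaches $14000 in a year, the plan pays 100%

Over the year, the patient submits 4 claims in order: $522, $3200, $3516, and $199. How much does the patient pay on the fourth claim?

Claim 1 — $522: fully absorbed by the deductible. Patient pays $522; OOP now $522.
Claim 2 — $3200: $1903 finishes the deductible; $1297 goes to coinsurance; coinsurance $1297 × 25% = $324.25. Patient owes $2227.25 (running OOP $2749.25).
Claim 3 — $3516: deductible met; 25% of $3516 = $879. Patient pays $879; OOP now $3628.25.
Claim 4 — $199: 25% coinsurance on $199 = $49.75. Cost to patient: $49.75. OOP to date $3678.

$49.75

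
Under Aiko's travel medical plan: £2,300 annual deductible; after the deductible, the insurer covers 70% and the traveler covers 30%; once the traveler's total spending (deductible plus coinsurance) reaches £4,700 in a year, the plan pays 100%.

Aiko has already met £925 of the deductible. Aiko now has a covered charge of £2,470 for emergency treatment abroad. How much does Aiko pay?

£1,703.50

Deductible still to meet: £2,300 − £925 = £1,375.
That leaves £2,470 − £1,375 = £1,095 for coinsurance.
30% of £1,095 = £328.50 falls to the traveler.
Traveler responsibility before any cap: £1,375 + £328.50 = £1,703.50.
Year-to-date out-of-pocket becomes £925 + £1,703.50 = £2,628.50, still under the £4,700 maximum, so no cap applies.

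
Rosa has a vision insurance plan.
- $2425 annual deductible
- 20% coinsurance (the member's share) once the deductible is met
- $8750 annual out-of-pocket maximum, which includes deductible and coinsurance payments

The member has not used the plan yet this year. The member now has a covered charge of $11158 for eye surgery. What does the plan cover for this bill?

Deductible not yet touched, so the first $2425 of the bill goes to the deductible.
That leaves $11158 − $2425 = $8733 for coinsurance.
Coinsurance: $8733 × 20% = $1746.60.
So the member owes $2425 + $1746.60 = $4171.60 before any cap.
Total out-of-pocket so far would be $0 + $4171.60 = $4171.60, below the $8750 cap — no reduction.
Insurer pays the balance: $11158 − $4171.60 = $6986.40.

$6986.40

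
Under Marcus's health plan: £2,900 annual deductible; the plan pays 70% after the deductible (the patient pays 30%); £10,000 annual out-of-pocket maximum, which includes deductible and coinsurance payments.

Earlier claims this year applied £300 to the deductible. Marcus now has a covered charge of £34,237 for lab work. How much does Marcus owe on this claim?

Deductible still to meet: £2,900 − £300 = £2,600.
The remaining £31,637 (= £34,237 − £2,600) moves to coinsurance.
30% of £31,637 = £9,491.10 falls to the patient.
So the patient owes £2,600 + £9,491.10 = £12,091.10 before any cap.
Year-to-date out-of-pocket would reach £300 + £12,091.10 = £12,391.10, above the £10,000 maximum, so the patient pays only £10,000 − £300 = £9,700.

£9,700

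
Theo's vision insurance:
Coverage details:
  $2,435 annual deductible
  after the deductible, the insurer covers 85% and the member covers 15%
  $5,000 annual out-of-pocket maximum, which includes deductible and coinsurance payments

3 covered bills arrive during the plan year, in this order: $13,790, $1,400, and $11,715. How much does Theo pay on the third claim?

Claim 1 — $13,790: $2,435 finishes the deductible; $11,355 goes to coinsurance; coinsurance $11,355 × 15% = $1,703.25. Member pays $4,138.25; OOP now $4,138.25.
Claim 2 — $1,400: deductible already satisfied, so member's share is 15% × $1,400 = $210. Member pays $210; OOP now $4,348.25.
Claim 3 — $11,715: 15% coinsurance on $11,715 = $1,757.25. OOP would hit $6,105.50 > $5,000, so the cap limits the member to $5,000 − $4,348.25 = $651.75.

$651.75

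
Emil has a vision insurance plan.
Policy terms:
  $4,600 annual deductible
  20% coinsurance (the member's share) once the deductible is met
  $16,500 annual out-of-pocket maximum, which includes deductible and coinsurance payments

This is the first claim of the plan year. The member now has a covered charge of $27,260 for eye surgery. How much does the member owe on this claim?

Nothing has been paid toward the $4,600 deductible, so the first $4,600 of this charge is applied there.
The remaining $22,660 (= $27,260 − $4,600) moves to coinsurance.
Coinsurance: $22,660 × 20% = $4,532.
Member responsibility before any cap: $4,600 + $4,532 = $9,132.
Total out-of-pocket so far would be $0 + $9,132 = $9,132, below the $16,500 cap — no reduction.

$9,132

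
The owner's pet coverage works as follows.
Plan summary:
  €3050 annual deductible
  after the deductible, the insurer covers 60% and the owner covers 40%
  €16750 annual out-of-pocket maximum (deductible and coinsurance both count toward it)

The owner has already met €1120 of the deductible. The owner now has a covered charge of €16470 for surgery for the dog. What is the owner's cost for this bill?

Remaining deductible: €3050 − €1120 = €1930.
After the €1930 deductible portion, €16470 − €1930 = €14540 is subject to coinsurance.
Owner's 40% share of €14540 is €5816.
That puts the owner's cost at €1930 + €5816 = €7746 before any cap.
Total out-of-pocket so far would be €1120 + €7746 = €8866, below the €16750 cap — no reduction.

€7746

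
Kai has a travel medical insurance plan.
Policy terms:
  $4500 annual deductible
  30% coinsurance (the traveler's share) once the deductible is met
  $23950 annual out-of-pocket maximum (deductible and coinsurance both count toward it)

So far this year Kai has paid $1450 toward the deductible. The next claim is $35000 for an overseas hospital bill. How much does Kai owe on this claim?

Deductible still to meet: $4500 − $1450 = $3050.
After the $3050 deductible portion, $35000 − $3050 = $31950 is subject to coinsurance.
30% of $31950 = $9585 falls to the traveler.
So the traveler owes $3050 + $9585 = $12635 before any cap.
Cumulative spending $1450 + $12635 = $14085 stays under the $23950 maximum.

$12635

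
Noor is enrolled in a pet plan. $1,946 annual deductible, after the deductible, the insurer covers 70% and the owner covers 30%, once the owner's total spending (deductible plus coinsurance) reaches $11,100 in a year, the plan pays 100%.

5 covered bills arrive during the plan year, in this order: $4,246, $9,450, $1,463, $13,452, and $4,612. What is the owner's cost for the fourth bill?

$4,035.60

Bill 1, $4,246: $1,946 to deductible, leaving $2,300; owner's 30% is $690. Owner pays $2,636; OOP now $2,636.
Bill 2, $9,450: deductible met; 30% of $9,450 = $2,835. Cost to owner: $2,835. OOP to date $5,471.
Bill 3, $1,463: deductible already satisfied, so owner's share is 30% × $1,463 = $438.90. Cost to owner: $438.90. OOP to date $5,909.90.
Bill 4, $13,452: deductible met; 30% of $13,452 = $4,035.60. Cost to owner: $4,035.60. OOP to date $9,945.50.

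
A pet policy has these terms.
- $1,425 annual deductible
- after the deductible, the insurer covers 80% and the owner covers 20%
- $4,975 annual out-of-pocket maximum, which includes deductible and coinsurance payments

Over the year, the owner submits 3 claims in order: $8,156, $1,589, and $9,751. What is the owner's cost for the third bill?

#1 ($8,156): deductible takes $1,425, $6,731 remains; 20% of $6,731 = $1,346.20. Cost to owner: $2,771.20. OOP to date $2,771.20.
#2 ($1,589): deductible already satisfied, so owner's share is 20% × $1,589 = $317.80. Owner pays $317.80; OOP now $3,089.
#3 ($9,751): deductible met; 20% of $9,751 = $1,950.20. Adding that to $3,089 gives $5,039.20, past the $4,975 cap; owner pays only $4,975 − $3,089 = $1,886.

$1,886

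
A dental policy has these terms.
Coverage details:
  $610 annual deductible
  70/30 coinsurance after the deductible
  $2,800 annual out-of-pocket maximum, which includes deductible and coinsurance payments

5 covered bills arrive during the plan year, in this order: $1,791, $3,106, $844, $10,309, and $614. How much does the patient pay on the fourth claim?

$650.70

Claim 1 — $1,791: $610 finishes the deductible; $1,181 goes to coinsurance; 30% of $1,181 = $354.30. Patient pays $964.30; OOP now $964.30.
Claim 2 — $3,106: 30% coinsurance on $3,106 = $931.80. Cost to patient: $931.80. OOP to date $1,896.10.
Claim 3 — $844: deductible met; 30% of $844 = $253.20. Patient pays $253.20; OOP now $2,149.30.
Claim 4 — $10,309: deductible met; 30% of $10,309 = $3,092.70. OOP would hit $5,242 > $2,800, so the cap limits the patient to $2,800 − $2,149.30 = $650.70.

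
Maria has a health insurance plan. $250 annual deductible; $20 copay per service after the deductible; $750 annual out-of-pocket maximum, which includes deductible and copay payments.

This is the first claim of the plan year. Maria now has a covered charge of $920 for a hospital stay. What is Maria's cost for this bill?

$270

Deductible not yet touched, so the first $250 of the bill goes to the deductible.
The remaining $670 (= $920 − $250) moves to the copay.
Copay on this service: $20.
That puts the patient's cost at $250 + $20 = $270 before any cap.
Total out-of-pocket so far would be $0 + $270 = $270, below the $750 cap — no reduction.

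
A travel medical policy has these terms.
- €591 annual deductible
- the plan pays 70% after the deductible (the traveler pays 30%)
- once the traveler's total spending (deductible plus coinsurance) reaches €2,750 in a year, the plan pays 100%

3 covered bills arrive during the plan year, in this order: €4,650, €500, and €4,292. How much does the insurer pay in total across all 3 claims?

€6,692

Bill 1, €4,650: deductible takes €591, €4,059 remains; traveler's 30% is €1,217.70. Traveler pays €1,808.70; OOP now €1,808.70. Plan pays €4,650 − €1,808.70 = €2,841.30.
Bill 2, €500: deductible already satisfied, so traveler's share is 30% × €500 = €150. Traveler pays €150; OOP now €1,958.70. Plan pays €500 − €150 = €350.
Bill 3, €4,292: deductible met; 30% of €4,292 = €1,287.60. OOP would hit €3,246.30 > €2,750, so the cap limits the traveler to €2,750 − €1,958.70 = €791.30. Plan pays €4,292 − €791.30 = €3,500.70.
Insurer total = bills − traveler's total = €9,442 − €2,750 = €6,692.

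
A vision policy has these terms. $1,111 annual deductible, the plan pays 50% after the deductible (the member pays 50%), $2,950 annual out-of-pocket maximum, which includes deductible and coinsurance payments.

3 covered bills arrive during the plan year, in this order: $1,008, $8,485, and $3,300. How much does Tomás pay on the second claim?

Bill 1, $1,008: fully absorbed by the deductible. Member owes $1,008 (running OOP $1,008).
Bill 2, $8,485: $103 to deductible, leaving $8,382; coinsurance $8,382 × 50% = $4,191. Deductible plus coinsurance: $103 + $4,191 = $4,294. That would push OOP to $5,302, over the $2,950 cap, so member pays $2,950 − $1,008 = $1,942.

$1,942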